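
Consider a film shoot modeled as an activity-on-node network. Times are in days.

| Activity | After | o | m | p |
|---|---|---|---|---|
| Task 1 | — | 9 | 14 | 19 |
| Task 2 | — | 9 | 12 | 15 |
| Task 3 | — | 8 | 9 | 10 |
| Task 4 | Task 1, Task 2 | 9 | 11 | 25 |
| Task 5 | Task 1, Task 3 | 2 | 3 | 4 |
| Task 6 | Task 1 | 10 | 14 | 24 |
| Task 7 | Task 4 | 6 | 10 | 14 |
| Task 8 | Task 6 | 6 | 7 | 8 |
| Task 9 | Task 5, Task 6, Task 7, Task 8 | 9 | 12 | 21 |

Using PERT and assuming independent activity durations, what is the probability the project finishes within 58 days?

0.978

te_Task 1 = (9 + 4·14 + 19)/6 = 84/6 = 14; σ²_Task 1 = ((19−9)/6)² = 2.778
te_Task 2 = (9 + 4·12 + 15)/6 = 72/6 = 12; σ²_Task 2 = ((15−9)/6)² = 1.000
te_Task 3 = (8 + 4·9 + 10)/6 = 54/6 = 9; σ²_Task 3 = ((10−8)/6)² = 0.111
te_Task 4 = (9 + 4·11 + 25)/6 = 78/6 = 13; σ²_Task 4 = ((25−9)/6)² = 7.111
te_Task 5 = (2 + 4·3 + 4)/6 = 18/6 = 3; σ²_Task 5 = ((4−2)/6)² = 0.111
te_Task 6 = (10 + 4·14 + 24)/6 = 90/6 = 15; σ²_Task 6 = ((24−10)/6)² = 5.444
te_Task 7 = (6 + 4·10 + 14)/6 = 60/6 = 10; σ²_Task 7 = ((14−6)/6)² = 1.778
te_Task 8 = (6 + 4·7 + 8)/6 = 42/6 = 7; σ²_Task 8 = ((8−6)/6)² = 0.111
te_Task 9 = (9 + 4·12 + 21)/6 = 78/6 = 13; σ²_Task 9 = ((21−9)/6)² = 4.000

Forward pass:
ES_Task 1 = 0; EF_Task 1 = 14
ES_Task 2 = 0; EF_Task 2 = 12
ES_Task 3 = 0; EF_Task 3 = 9
ES_Task 4 = max(EF_Task 1=14, EF_Task 2=12) = 14; EF_Task 4 = 14+13 = 27
ES_Task 5 = max(EF_Task 1=14, EF_Task 3=9) = 14; EF_Task 5 = 14+3 = 17
ES_Task 6 = 14; EF_Task 6 = 14+15 = 29
ES_Task 7 = 27; EF_Task 7 = 27+10 = 37
ES_Task 8 = 29; EF_Task 8 = 29+7 = 36
ES_Task 9 = max(EF_Task 5=17, EF_Task 6=29, EF_Task 7=37, EF_Task 8=36) = 37; EF_Task 9 = 37+13 = 50
Expected project duration μ = 50 days. Critical path: Task 1 → Task 4 → Task 7 → Task 9.

Variance along critical path = 2.778 + 7.111 + 1.778 + 4.000 = 15.667; σ = √15.667 = 3.958 days.
Z = (58 − 50) / 3.958 = 2.021
P(T ≤ 58) = Φ(2.021) ≈ 0.978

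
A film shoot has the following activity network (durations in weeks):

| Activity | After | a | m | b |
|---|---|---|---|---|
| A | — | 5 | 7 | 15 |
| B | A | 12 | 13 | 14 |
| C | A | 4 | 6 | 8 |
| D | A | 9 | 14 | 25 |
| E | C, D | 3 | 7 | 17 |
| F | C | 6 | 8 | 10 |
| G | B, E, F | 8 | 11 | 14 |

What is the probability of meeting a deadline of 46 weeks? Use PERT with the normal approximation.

te_A = (5 + 4·7 + 15)/6 = 48/6 = 8; σ²_A = ((15−5)/6)² = 2.778
te_B = (12 + 4·13 + 14)/6 = 78/6 = 13; σ²_B = ((14−12)/6)² = 0.111
te_C = (4 + 4·6 + 8)/6 = 36/6 = 6; σ²_C = ((8−4)/6)² = 0.444
te_D = (9 + 4·14 + 25)/6 = 90/6 = 15; σ²_D = ((25−9)/6)² = 7.111
te_E = (3 + 4·7 + 17)/6 = 48/6 = 8; σ²_E = ((17−3)/6)² = 5.444
te_F = (6 + 4·8 + 10)/6 = 48/6 = 8; σ²_F = ((10−6)/6)² = 0.444
te_G = (8 + 4·11 + 14)/6 = 66/6 = 11; σ²_G = ((14−8)/6)² = 1.000

Forward pass:
ES_A = 0; EF_A = 8
ES_B = 8; EF_B = 8+13 = 21
ES_C = 8; EF_C = 8+6 = 14
ES_D = 8; EF_D = 8+15 = 23
ES_E = max(EF_C=14, EF_D=23) = 23; EF_E = 23+8 = 31
ES_F = 14; EF_F = 14+8 = 22
ES_G = max(EF_B=21, EF_E=31, EF_F=22) = 31; EF_G = 31+11 = 42
Expected project duration μ = 42 weeks. Critical path: A → D → E → G.

Variance along critical path = 2.778 + 7.111 + 5.444 + 1.000 = 16.333; σ = √16.333 = 4.041 weeks.
Z = (46 − 42) / 4.041 = 0.990
P(T ≤ 46) = Φ(0.990) ≈ 0.839

0.839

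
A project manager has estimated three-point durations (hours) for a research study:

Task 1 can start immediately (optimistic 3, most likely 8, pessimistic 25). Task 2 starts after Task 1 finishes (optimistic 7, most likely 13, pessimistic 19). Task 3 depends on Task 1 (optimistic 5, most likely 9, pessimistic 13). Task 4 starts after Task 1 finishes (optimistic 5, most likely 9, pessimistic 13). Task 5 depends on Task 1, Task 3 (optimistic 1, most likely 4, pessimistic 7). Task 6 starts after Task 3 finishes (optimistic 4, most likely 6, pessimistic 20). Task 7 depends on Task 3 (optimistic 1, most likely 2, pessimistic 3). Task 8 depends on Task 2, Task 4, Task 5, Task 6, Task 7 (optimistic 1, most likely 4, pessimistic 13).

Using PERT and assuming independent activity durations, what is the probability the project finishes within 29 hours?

0.279

te_Task 1 = (3 + 4·8 + 25)/6 = 60/6 = 10; σ²_Task 1 = ((25−3)/6)² = 13.444
te_Task 2 = (7 + 4·13 + 19)/6 = 78/6 = 13; σ²_Task 2 = ((19−7)/6)² = 4.000
te_Task 3 = (5 + 4·9 + 13)/6 = 54/6 = 9; σ²_Task 3 = ((13−5)/6)² = 1.778
te_Task 4 = (5 + 4·9 + 13)/6 = 54/6 = 9; σ²_Task 4 = ((13−5)/6)² = 1.778
te_Task 5 = (1 + 4·4 + 7)/6 = 24/6 = 4; σ²_Task 5 = ((7−1)/6)² = 1.000
te_Task 6 = (4 + 4·6 + 20)/6 = 48/6 = 8; σ²_Task 6 = ((20−4)/6)² = 7.111
te_Task 7 = (1 + 4·2 + 3)/6 = 12/6 = 2; σ²_Task 7 = ((3−1)/6)² = 0.111
te_Task 8 = (1 + 4·4 + 13)/6 = 30/6 = 5; σ²_Task 8 = ((13−1)/6)² = 4.000

Forward pass:
ES_Task 1 = 0; EF_Task 1 = 10
ES_Task 2 = 10; EF_Task 2 = 10+13 = 23
ES_Task 3 = 10; EF_Task 3 = 10+9 = 19
ES_Task 4 = 10; EF_Task 4 = 10+9 = 19
ES_Task 5 = max(EF_Task 1=10, EF_Task 3=19) = 19; EF_Task 5 = 19+4 = 23
ES_Task 6 = 19; EF_Task 6 = 19+8 = 27
ES_Task 7 = 19; EF_Task 7 = 19+2 = 21
ES_Task 8 = max(EF_Task 2=23, EF_Task 4=19, EF_Task 5=23, EF_Task 6=27, EF_Task 7=21) = 27; EF_Task 8 = 27+5 = 32
Expected project duration μ = 32 hours. Critical path: Task 1 → Task 3 → Task 6 → Task 8.

Variance along critical path = 13.444 + 1.778 + 7.111 + 4.000 = 26.333; σ = √26.333 = 5.132 hours.
Z = (29 − 32) / 5.132 = -0.585
P(T ≤ 29) = Φ(-0.585) ≈ 0.279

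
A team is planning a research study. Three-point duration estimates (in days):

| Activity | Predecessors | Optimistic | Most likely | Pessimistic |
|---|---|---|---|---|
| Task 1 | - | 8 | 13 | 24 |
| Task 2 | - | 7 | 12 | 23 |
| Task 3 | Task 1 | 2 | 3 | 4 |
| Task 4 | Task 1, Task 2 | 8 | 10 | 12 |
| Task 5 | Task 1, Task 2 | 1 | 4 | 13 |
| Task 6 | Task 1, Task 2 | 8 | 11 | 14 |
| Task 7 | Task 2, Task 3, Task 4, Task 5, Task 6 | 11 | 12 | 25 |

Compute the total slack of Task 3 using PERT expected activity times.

8 days

te_Task 1 = (8 + 4·13 + 24)/6 = 84/6 = 14
te_Task 2 = (7 + 4·12 + 23)/6 = 78/6 = 13
te_Task 3 = (2 + 4·3 + 4)/6 = 18/6 = 3
te_Task 4 = (8 + 4·10 + 12)/6 = 60/6 = 10
te_Task 5 = (1 + 4·4 + 13)/6 = 30/6 = 5
te_Task 6 = (8 + 4·11 + 14)/6 = 66/6 = 11
te_Task 7 = (11 + 4·12 + 25)/6 = 84/6 = 14

Forward pass:
ES_Task 1 = 0; EF_Task 1 = 14
ES_Task 2 = 0; EF_Task 2 = 13
ES_Task 3 = 14; EF_Task 3 = 14+3 = 17
ES_Task 4 = max(EF_Task 1=14, EF_Task 2=13) = 14; EF_Task 4 = 14+10 = 24
ES_Task 5 = max(EF_Task 1=14, EF_Task 2=13) = 14; EF_Task 5 = 14+5 = 19
ES_Task 6 = max(EF_Task 1=14, EF_Task 2=13) = 14; EF_Task 6 = 14+11 = 25
ES_Task 7 = max(EF_Task 2=13, EF_Task 3=17, EF_Task 4=24, EF_Task 5=19, EF_Task 6=25) = 25; EF_Task 7 = 25+14 = 39
Expected project duration μ = 39 days. Critical path: Task 1 → Task 6 → Task 7.

Backward pass:
LF_Task 7 = 39; LS_Task 7 = 39−14 = 25
LF_Task 6 = LS_Task 7 = 25; LS_Task 6 = 25−11 = 14
LF_Task 5 = LS_Task 7 = 25; LS_Task 5 = 25−5 = 20
LF_Task 4 = LS_Task 7 = 25; LS_Task 4 = 25−10 = 15
LF_Task 3 = LS_Task 7 = 25; LS_Task 3 = 25−3 = 22
LF_Task 2 = min(LS_Task 4=15, LS_Task 5=20, LS_Task 6=14, LS_Task 7=25) = 14; LS_Task 2 = 14−13 = 1
LF_Task 1 = min(LS_Task 3=22, LS_Task 4=15, LS_Task 5=20, LS_Task 6=14) = 14; LS_Task 1 = 14−14 = 0
Slack_Task 3 = LS_Task 3 − ES_Task 3 = 22 − 14 = 8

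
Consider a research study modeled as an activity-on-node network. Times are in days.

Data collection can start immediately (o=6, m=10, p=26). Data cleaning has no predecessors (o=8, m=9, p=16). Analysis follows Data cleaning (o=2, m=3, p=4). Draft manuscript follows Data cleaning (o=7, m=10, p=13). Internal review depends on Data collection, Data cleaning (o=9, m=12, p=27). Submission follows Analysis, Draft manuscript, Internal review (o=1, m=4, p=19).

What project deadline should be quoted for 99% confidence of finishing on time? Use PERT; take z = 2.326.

te_Data collection = (6 + 4·10 + 26)/6 = 72/6 = 12; σ²_Data collection = ((26−6)/6)² = 11.111
te_Data cleaning = (8 + 4·9 + 16)/6 = 60/6 = 10; σ²_Data cleaning = ((16−8)/6)² = 1.778
te_Analysis = (2 + 4·3 + 4)/6 = 18/6 = 3; σ²_Analysis = ((4−2)/6)² = 0.111
te_Draft manuscript = (7 + 4·10 + 13)/6 = 60/6 = 10; σ²_Draft manuscript = ((13−7)/6)² = 1.000
te_Internal review = (9 + 4·12 + 27)/6 = 84/6 = 14; σ²_Internal review = ((27−9)/6)² = 9.000
te_Submission = (1 + 4·4 + 19)/6 = 36/6 = 6; σ²_Submission = ((19−1)/6)² = 9.000

Forward pass:
ES_Data collection = 0; EF_Data collection = 12
ES_Data cleaning = 0; EF_Data cleaning = 10
ES_Analysis = 10; EF_Analysis = 10+3 = 13
ES_Draft manuscript = 10; EF_Draft manuscript = 10+10 = 20
ES_Internal review = max(EF_Data collection=12, EF_Data cleaning=10) = 12; EF_Internal review = 12+14 = 26
ES_Submission = max(EF_Analysis=13, EF_Draft manuscript=20, EF_Internal review=26) = 26; EF_Submission = 26+6 = 32
Expected project duration μ = 32 days. Critical path: Data collection → Internal review → Submission.

Variance along critical path = 11.111 + 9.000 + 9.000 = 29.111; σ = 5.395 days.
D = μ + z·σ = 32 + 2.326·5.395 = 44.5 days

44.5 days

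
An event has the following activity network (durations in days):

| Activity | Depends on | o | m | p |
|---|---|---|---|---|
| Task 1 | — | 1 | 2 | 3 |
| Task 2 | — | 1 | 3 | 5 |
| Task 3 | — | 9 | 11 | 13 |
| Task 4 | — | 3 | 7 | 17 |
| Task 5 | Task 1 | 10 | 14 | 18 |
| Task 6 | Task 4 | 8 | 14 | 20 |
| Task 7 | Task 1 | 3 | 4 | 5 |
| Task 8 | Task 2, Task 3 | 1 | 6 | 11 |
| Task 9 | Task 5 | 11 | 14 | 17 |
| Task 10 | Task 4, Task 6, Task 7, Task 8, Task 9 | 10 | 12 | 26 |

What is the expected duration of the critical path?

44 days

te_Task 1 = (1 + 4·2 + 3)/6 = 12/6 = 2
te_Task 2 = (1 + 4·3 + 5)/6 = 18/6 = 3
te_Task 3 = (9 + 4·11 + 13)/6 = 66/6 = 11
te_Task 4 = (3 + 4·7 + 17)/6 = 48/6 = 8
te_Task 5 = (10 + 4·14 + 18)/6 = 84/6 = 14
te_Task 6 = (8 + 4·14 + 20)/6 = 84/6 = 14
te_Task 7 = (3 + 4·4 + 5)/6 = 24/6 = 4
te_Task 8 = (1 + 4·6 + 11)/6 = 36/6 = 6
te_Task 9 = (11 + 4·14 + 17)/6 = 84/6 = 14
te_Task 10 = (10 + 4·12 + 26)/6 = 84/6 = 14

Forward pass:
ES_Task 1 = 0; EF_Task 1 = 2
ES_Task 2 = 0; EF_Task 2 = 3
ES_Task 3 = 0; EF_Task 3 = 11
ES_Task 4 = 0; EF_Task 4 = 8
ES_Task 5 = 2; EF_Task 5 = 2+14 = 16
ES_Task 6 = 8; EF_Task 6 = 8+14 = 22
ES_Task 7 = 2; EF_Task 7 = 2+4 = 6
ES_Task 8 = max(EF_Task 2=3, EF_Task 3=11) = 11; EF_Task 8 = 11+6 = 17
ES_Task 9 = 16; EF_Task 9 = 16+14 = 30
ES_Task 10 = max(EF_Task 4=8, EF_Task 6=22, EF_Task 7=6, EF_Task 8=17, EF_Task 9=30) = 30; EF_Task 10 = 30+14 = 44
Expected project duration μ = 44 days. Critical path: Task 1 → Task 5 → Task 9 → Task 10.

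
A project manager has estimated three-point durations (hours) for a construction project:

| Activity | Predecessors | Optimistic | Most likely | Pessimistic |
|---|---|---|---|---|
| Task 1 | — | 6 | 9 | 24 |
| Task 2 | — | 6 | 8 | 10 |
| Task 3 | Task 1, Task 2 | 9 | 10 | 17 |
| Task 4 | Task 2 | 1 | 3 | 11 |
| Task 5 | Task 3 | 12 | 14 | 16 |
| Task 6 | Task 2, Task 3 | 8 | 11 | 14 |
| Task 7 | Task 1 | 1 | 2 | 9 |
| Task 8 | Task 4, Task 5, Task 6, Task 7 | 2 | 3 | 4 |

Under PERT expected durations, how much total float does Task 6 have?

3 hours

te_Task 1 = (6 + 4·9 + 24)/6 = 66/6 = 11
te_Task 2 = (6 + 4·8 + 10)/6 = 48/6 = 8
te_Task 3 = (9 + 4·10 + 17)/6 = 66/6 = 11
te_Task 4 = (1 + 4·3 + 11)/6 = 24/6 = 4
te_Task 5 = (12 + 4·14 + 16)/6 = 84/6 = 14
te_Task 6 = (8 + 4·11 + 14)/6 = 66/6 = 11
te_Task 7 = (1 + 4·2 + 9)/6 = 18/6 = 3
te_Task 8 = (2 + 4·3 + 4)/6 = 18/6 = 3

Forward pass:
ES_Task 1 = 0; EF_Task 1 = 11
ES_Task 2 = 0; EF_Task 2 = 8
ES_Task 3 = max(EF_Task 1=11, EF_Task 2=8) = 11; EF_Task 3 = 11+11 = 22
ES_Task 4 = 8; EF_Task 4 = 8+4 = 12
ES_Task 5 = 22; EF_Task 5 = 22+14 = 36
ES_Task 6 = max(EF_Task 2=8, EF_Task 3=22) = 22; EF_Task 6 = 22+11 = 33
ES_Task 7 = 11; EF_Task 7 = 11+3 = 14
ES_Task 8 = max(EF_Task 4=12, EF_Task 5=36, EF_Task 6=33, EF_Task 7=14) = 36; EF_Task 8 = 36+3 = 39
Expected project duration μ = 39 hours. Critical path: Task 1 → Task 3 → Task 5 → Task 8.

Backward pass:
LF_Task 8 = 39; LS_Task 8 = 39−3 = 36
LF_Task 7 = LS_Task 8 = 36; LS_Task 7 = 36−3 = 33
LF_Task 6 = LS_Task 8 = 36; LS_Task 6 = 36−11 = 25
LF_Task 5 = LS_Task 8 = 36; LS_Task 5 = 36−14 = 22
LF_Task 4 = LS_Task 8 = 36; LS_Task 4 = 36−4 = 32
LF_Task 3 = min(LS_Task 5=22, LS_Task 6=25) = 22; LS_Task 3 = 22−11 = 11
LF_Task 2 = min(LS_Task 3=11, LS_Task 4=32, LS_Task 6=25) = 11; LS_Task 2 = 11−8 = 3
LF_Task 1 = min(LS_Task 3=11, LS_Task 7=33) = 11; LS_Task 1 = 11−11 = 0
Slack_Task 6 = LS_Task 6 − ES_Task 6 = 25 − 22 = 3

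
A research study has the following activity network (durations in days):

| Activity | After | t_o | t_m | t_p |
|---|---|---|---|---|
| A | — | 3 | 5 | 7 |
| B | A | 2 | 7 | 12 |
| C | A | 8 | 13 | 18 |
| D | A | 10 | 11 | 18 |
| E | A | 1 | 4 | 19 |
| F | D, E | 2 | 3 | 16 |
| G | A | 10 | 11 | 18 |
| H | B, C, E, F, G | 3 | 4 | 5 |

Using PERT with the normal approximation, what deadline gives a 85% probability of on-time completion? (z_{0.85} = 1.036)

te_A = (3 + 4·5 + 7)/6 = 30/6 = 5; σ²_A = ((7−3)/6)² = 0.444
te_B = (2 + 4·7 + 12)/6 = 42/6 = 7; σ²_B = ((12−2)/6)² = 2.778
te_C = (8 + 4·13 + 18)/6 = 78/6 = 13; σ²_C = ((18−8)/6)² = 2.778
te_D = (10 + 4·11 + 18)/6 = 72/6 = 12; σ²_D = ((18−10)/6)² = 1.778
te_E = (1 + 4·4 + 19)/6 = 36/6 = 6; σ²_E = ((19−1)/6)² = 9.000
te_F = (2 + 4·3 + 16)/6 = 30/6 = 5; σ²_F = ((16−2)/6)² = 5.444
te_G = (10 + 4·11 + 18)/6 = 72/6 = 12; σ²_G = ((18−10)/6)² = 1.778
te_H = (3 + 4·4 + 5)/6 = 24/6 = 4; σ²_H = ((5−3)/6)² = 0.111

Forward pass:
ES_A = 0; EF_A = 5
ES_B = 5; EF_B = 5+7 = 12
ES_C = 5; EF_C = 5+13 = 18
ES_D = 5; EF_D = 5+12 = 17
ES_E = 5; EF_E = 5+6 = 11
ES_F = max(EF_D=17, EF_E=11) = 17; EF_F = 17+5 = 22
ES_G = 5; EF_G = 5+12 = 17
ES_H = max(EF_B=12, EF_C=18, EF_E=11, EF_F=22, EF_G=17) = 22; EF_H = 22+4 = 26
Expected project duration μ = 26 days. Critical path: A → D → F → H.

Variance along critical path = 0.444 + 1.778 + 5.444 + 0.111 = 7.778; σ = 2.789 days.
D = μ + z·σ = 26 + 1.036·2.789 = 28.9 days

28.9 days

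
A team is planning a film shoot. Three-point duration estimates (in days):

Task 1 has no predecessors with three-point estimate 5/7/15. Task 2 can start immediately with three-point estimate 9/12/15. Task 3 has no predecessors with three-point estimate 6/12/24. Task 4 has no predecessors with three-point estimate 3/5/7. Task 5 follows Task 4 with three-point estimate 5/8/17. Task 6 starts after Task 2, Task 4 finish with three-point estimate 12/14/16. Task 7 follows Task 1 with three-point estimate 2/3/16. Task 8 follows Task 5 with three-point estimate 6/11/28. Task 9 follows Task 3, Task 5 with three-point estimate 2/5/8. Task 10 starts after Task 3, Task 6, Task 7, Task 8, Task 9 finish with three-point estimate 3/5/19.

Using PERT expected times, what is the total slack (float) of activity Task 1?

te_Task 1 = (5 + 4·7 + 15)/6 = 48/6 = 8
te_Task 2 = (9 + 4·12 + 15)/6 = 72/6 = 12
te_Task 3 = (6 + 4·12 + 24)/6 = 78/6 = 13
te_Task 4 = (3 + 4·5 + 7)/6 = 30/6 = 5
te_Task 5 = (5 + 4·8 + 17)/6 = 54/6 = 9
te_Task 6 = (12 + 4·14 + 16)/6 = 84/6 = 14
te_Task 7 = (2 + 4·3 + 16)/6 = 30/6 = 5
te_Task 8 = (6 + 4·11 + 28)/6 = 78/6 = 13
te_Task 9 = (2 + 4·5 + 8)/6 = 30/6 = 5
te_Task 10 = (3 + 4·5 + 19)/6 = 42/6 = 7

Forward pass:
ES_Task 1 = 0; EF_Task 1 = 8
ES_Task 2 = 0; EF_Task 2 = 12
ES_Task 3 = 0; EF_Task 3 = 13
ES_Task 4 = 0; EF_Task 4 = 5
ES_Task 5 = 5; EF_Task 5 = 5+9 = 14
ES_Task 6 = max(EF_Task 2=12, EF_Task 4=5) = 12; EF_Task 6 = 12+14 = 26
ES_Task 7 = 8; EF_Task 7 = 8+5 = 13
ES_Task 8 = 14; EF_Task 8 = 14+13 = 27
ES_Task 9 = max(EF_Task 3=13, EF_Task 5=14) = 14; EF_Task 9 = 14+5 = 19
ES_Task 10 = max(EF_Task 3=13, EF_Task 6=26, EF_Task 7=13, EF_Task 8=27, EF_Task 9=19) = 27; EF_Task 10 = 27+7 = 34
Expected project duration μ = 34 days. Critical path: Task 4 → Task 5 → Task 8 → Task 10.

Backward pass:
LF_Task 10 = 34; LS_Task 10 = 34−7 = 27
LF_Task 9 = LS_Task 10 = 27; LS_Task 9 = 27−5 = 22
LF_Task 8 = LS_Task 10 = 27; LS_Task 8 = 27−13 = 14
LF_Task 7 = LS_Task 10 = 27; LS_Task 7 = 27−5 = 22
LF_Task 6 = LS_Task 10 = 27; LS_Task 6 = 27−14 = 13
LF_Task 5 = min(LS_Task 8=14, LS_Task 9=22) = 14; LS_Task 5 = 14−9 = 5
LF_Task 4 = min(LS_Task 5=5, LS_Task 6=13) = 5; LS_Task 4 = 5−5 = 0
LF_Task 3 = min(LS_Task 9=22, LS_Task 10=27) = 22; LS_Task 3 = 22−13 = 9
LF_Task 2 = LS_Task 6 = 13; LS_Task 2 = 13−12 = 1
LF_Task 1 = LS_Task 7 = 22; LS_Task 1 = 22−8 = 14
Slack_Task 1 = LS_Task 1 − ES_Task 1 = 14 − 0 = 14

14 days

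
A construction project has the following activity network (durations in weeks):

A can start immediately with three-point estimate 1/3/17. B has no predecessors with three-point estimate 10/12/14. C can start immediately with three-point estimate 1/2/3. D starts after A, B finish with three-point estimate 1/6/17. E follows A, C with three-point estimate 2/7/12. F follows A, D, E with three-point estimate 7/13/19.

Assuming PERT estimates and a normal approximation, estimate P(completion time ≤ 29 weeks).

te_A = (1 + 4·3 + 17)/6 = 30/6 = 5; σ²_A = ((17−1)/6)² = 7.111
te_B = (10 + 4·12 + 14)/6 = 72/6 = 12; σ²_B = ((14−10)/6)² = 0.444
te_C = (1 + 4·2 + 3)/6 = 12/6 = 2; σ²_C = ((3−1)/6)² = 0.111
te_D = (1 + 4·6 + 17)/6 = 42/6 = 7; σ²_D = ((17−1)/6)² = 7.111
te_E = (2 + 4·7 + 12)/6 = 42/6 = 7; σ²_E = ((12−2)/6)² = 2.778
te_F = (7 + 4·13 + 19)/6 = 78/6 = 13; σ²_F = ((19−7)/6)² = 4.000

Forward pass:
ES_A = 0; EF_A = 5
ES_B = 0; EF_B = 12
ES_C = 0; EF_C = 2
ES_D = max(EF_A=5, EF_B=12) = 12; EF_D = 12+7 = 19
ES_E = max(EF_A=5, EF_C=2) = 5; EF_E = 5+7 = 12
ES_F = max(EF_A=5, EF_D=19, EF_E=12) = 19; EF_F = 19+13 = 32
Expected project duration μ = 32 weeks. Critical path: B → D → F.

Variance along critical path = 0.444 + 7.111 + 4.000 = 11.556; σ = √11.556 = 3.399 weeks.
Z = (29 − 32) / 3.399 = -0.883
P(T ≤ 29) = Φ(-0.883) ≈ 0.189

0.189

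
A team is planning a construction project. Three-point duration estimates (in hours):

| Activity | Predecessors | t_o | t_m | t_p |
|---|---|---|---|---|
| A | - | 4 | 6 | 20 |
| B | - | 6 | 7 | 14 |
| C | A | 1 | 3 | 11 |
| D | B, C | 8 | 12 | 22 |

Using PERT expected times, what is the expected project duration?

te_A = (4 + 4·6 + 20)/6 = 48/6 = 8
te_B = (6 + 4·7 + 14)/6 = 48/6 = 8
te_C = (1 + 4·3 + 11)/6 = 24/6 = 4
te_D = (8 + 4·12 + 22)/6 = 78/6 = 13

Forward pass:
ES_A = 0; EF_A = 8
ES_B = 0; EF_B = 8
ES_C = 8; EF_C = 8+4 = 12
ES_D = max(EF_B=8, EF_C=12) = 12; EF_D = 12+13 = 25
Expected project duration μ = 25 hours. Critical path: A → C → D.

25 hours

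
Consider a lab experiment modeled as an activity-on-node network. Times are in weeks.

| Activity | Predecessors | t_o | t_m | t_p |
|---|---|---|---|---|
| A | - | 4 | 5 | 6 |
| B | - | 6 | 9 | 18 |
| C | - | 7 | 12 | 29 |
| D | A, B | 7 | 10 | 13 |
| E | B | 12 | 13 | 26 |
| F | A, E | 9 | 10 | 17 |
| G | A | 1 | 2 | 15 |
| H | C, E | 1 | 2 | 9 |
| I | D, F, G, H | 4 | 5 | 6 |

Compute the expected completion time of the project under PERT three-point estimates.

te_A = (4 + 4·5 + 6)/6 = 30/6 = 5
te_B = (6 + 4·9 + 18)/6 = 60/6 = 10
te_C = (7 + 4·12 + 29)/6 = 84/6 = 14
te_D = (7 + 4·10 + 13)/6 = 60/6 = 10
te_E = (12 + 4·13 + 26)/6 = 90/6 = 15
te_F = (9 + 4·10 + 17)/6 = 66/6 = 11
te_G = (1 + 4·2 + 15)/6 = 24/6 = 4
te_H = (1 + 4·2 + 9)/6 = 18/6 = 3
te_I = (4 + 4·5 + 6)/6 = 30/6 = 5

Forward pass:
ES_A = 0; EF_A = 5
ES_B = 0; EF_B = 10
ES_C = 0; EF_C = 14
ES_D = max(EF_A=5, EF_B=10) = 10; EF_D = 10+10 = 20
ES_E = 10; EF_E = 10+15 = 25
ES_F = max(EF_A=5, EF_E=25) = 25; EF_F = 25+11 = 36
ES_G = 5; EF_G = 5+4 = 9
ES_H = max(EF_C=14, EF_E=25) = 25; EF_H = 25+3 = 28
ES_I = max(EF_D=20, EF_F=36, EF_G=9, EF_H=28) = 36; EF_I = 36+5 = 41
Expected project duration μ = 41 weeks. Critical path: B → E → F → I.

41 weeks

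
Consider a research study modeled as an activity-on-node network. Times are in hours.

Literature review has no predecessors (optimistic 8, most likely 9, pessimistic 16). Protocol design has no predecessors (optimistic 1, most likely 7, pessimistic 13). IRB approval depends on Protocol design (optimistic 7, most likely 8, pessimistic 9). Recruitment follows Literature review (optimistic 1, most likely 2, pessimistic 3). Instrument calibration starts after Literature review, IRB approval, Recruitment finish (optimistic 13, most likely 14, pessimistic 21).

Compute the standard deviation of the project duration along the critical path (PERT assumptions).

te_Literature review = (8 + 4·9 + 16)/6 = 60/6 = 10; σ²_Literature review = ((16−8)/6)² = 1.778
te_Protocol design = (1 + 4·7 + 13)/6 = 42/6 = 7; σ²_Protocol design = ((13−1)/6)² = 4.000
te_IRB approval = (7 + 4·8 + 9)/6 = 48/6 = 8; σ²_IRB approval = ((9−7)/6)² = 0.111
te_Recruitment = (1 + 4·2 + 3)/6 = 12/6 = 2; σ²_Recruitment = ((3−1)/6)² = 0.111
te_Instrument calibration = (13 + 4·14 + 21)/6 = 90/6 = 15; σ²_Instrument calibration = ((21−13)/6)² = 1.778

Forward pass:
ES_Literature review = 0; EF_Literature review = 10
ES_Protocol design = 0; EF_Protocol design = 7
ES_IRB approval = 7; EF_IRB approval = 7+8 = 15
ES_Recruitment = 10; EF_Recruitment = 10+2 = 12
ES_Instrument calibration = max(EF_Literature review=10, EF_IRB approval=15, EF_Recruitment=12) = 15; EF_Instrument calibration = 15+15 = 30
Expected project duration μ = 30 hours. Critical path: Protocol design → IRB approval → Instrument calibration.

Variance along critical path = 4.000 + 0.111 + 1.778 = 5.889
σ = √5.889 = 2.427 hours

2.43 hours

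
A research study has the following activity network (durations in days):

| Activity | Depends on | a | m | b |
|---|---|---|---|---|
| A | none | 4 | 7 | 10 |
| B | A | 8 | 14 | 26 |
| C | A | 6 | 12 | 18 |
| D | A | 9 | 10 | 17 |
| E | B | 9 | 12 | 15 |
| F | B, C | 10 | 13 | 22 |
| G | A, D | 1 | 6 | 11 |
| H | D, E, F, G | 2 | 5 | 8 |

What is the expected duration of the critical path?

te_A = (4 + 4·7 + 10)/6 = 42/6 = 7
te_B = (8 + 4·14 + 26)/6 = 90/6 = 15
te_C = (6 + 4·12 + 18)/6 = 72/6 = 12
te_D = (9 + 4·10 + 17)/6 = 66/6 = 11
te_E = (9 + 4·12 + 15)/6 = 72/6 = 12
te_F = (10 + 4·13 + 22)/6 = 84/6 = 14
te_G = (1 + 4·6 + 11)/6 = 36/6 = 6
te_H = (2 + 4·5 + 8)/6 = 30/6 = 5

Forward pass:
ES_A = 0; EF_A = 7
ES_B = 7; EF_B = 7+15 = 22
ES_C = 7; EF_C = 7+12 = 19
ES_D = 7; EF_D = 7+11 = 18
ES_E = 22; EF_E = 22+12 = 34
ES_F = max(EF_B=22, EF_C=19) = 22; EF_F = 22+14 = 36
ES_G = max(EF_A=7, EF_D=18) = 18; EF_G = 18+6 = 24
ES_H = max(EF_D=18, EF_E=34, EF_F=36, EF_G=24) = 36; EF_H = 36+5 = 41
Expected project duration μ = 41 days. Critical path: A → B → F → H.

41 days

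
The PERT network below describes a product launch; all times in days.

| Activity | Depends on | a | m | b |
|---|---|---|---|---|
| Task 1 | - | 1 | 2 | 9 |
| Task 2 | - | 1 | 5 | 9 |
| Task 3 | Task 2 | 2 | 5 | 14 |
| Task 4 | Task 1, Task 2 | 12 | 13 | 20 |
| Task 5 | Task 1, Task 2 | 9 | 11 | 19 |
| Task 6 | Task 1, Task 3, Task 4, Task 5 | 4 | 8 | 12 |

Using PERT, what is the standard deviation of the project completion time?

2.31 days

te_Task 1 = (1 + 4·2 + 9)/6 = 18/6 = 3; σ²_Task 1 = ((9−1)/6)² = 1.778
te_Task 2 = (1 + 4·5 + 9)/6 = 30/6 = 5; σ²_Task 2 = ((9−1)/6)² = 1.778
te_Task 3 = (2 + 4·5 + 14)/6 = 36/6 = 6; σ²_Task 3 = ((14−2)/6)² = 4.000
te_Task 4 = (12 + 4·13 + 20)/6 = 84/6 = 14; σ²_Task 4 = ((20−12)/6)² = 1.778
te_Task 5 = (9 + 4·11 + 19)/6 = 72/6 = 12; σ²_Task 5 = ((19−9)/6)² = 2.778
te_Task 6 = (4 + 4·8 + 12)/6 = 48/6 = 8; σ²_Task 6 = ((12−4)/6)² = 1.778

Forward pass:
ES_Task 1 = 0; EF_Task 1 = 3
ES_Task 2 = 0; EF_Task 2 = 5
ES_Task 3 = 5; EF_Task 3 = 5+6 = 11
ES_Task 4 = max(EF_Task 1=3, EF_Task 2=5) = 5; EF_Task 4 = 5+14 = 19
ES_Task 5 = max(EF_Task 1=3, EF_Task 2=5) = 5; EF_Task 5 = 5+12 = 17
ES_Task 6 = max(EF_Task 1=3, EF_Task 3=11, EF_Task 4=19, EF_Task 5=17) = 19; EF_Task 6 = 19+8 = 27
Expected project duration μ = 27 days. Critical path: Task 2 → Task 4 → Task 6.

Variance along critical path = 1.778 + 1.778 + 1.778 = 5.333
σ = √5.333 = 2.309 days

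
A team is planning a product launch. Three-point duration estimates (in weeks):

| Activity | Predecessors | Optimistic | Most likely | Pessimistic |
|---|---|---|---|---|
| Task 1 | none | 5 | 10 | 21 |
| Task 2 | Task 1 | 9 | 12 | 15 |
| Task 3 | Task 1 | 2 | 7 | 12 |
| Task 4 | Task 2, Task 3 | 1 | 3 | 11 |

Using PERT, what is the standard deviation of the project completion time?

3.30 weeks

te_Task 1 = (5 + 4·10 + 21)/6 = 66/6 = 11; σ²_Task 1 = ((21−5)/6)² = 7.111
te_Task 2 = (9 + 4·12 + 15)/6 = 72/6 = 12; σ²_Task 2 = ((15−9)/6)² = 1.000
te_Task 3 = (2 + 4·7 + 12)/6 = 42/6 = 7; σ²_Task 3 = ((12−2)/6)² = 2.778
te_Task 4 = (1 + 4·3 + 11)/6 = 24/6 = 4; σ²_Task 4 = ((11−1)/6)² = 2.778

Forward pass:
ES_Task 1 = 0; EF_Task 1 = 11
ES_Task 2 = 11; EF_Task 2 = 11+12 = 23
ES_Task 3 = 11; EF_Task 3 = 11+7 = 18
ES_Task 4 = max(EF_Task 2=23, EF_Task 3=18) = 23; EF_Task 4 = 23+4 = 27
Expected project duration μ = 27 weeks. Critical path: Task 1 → Task 2 → Task 4.

Variance along critical path = 7.111 + 1.000 + 2.778 = 10.889
σ = √10.889 = 3.300 weeks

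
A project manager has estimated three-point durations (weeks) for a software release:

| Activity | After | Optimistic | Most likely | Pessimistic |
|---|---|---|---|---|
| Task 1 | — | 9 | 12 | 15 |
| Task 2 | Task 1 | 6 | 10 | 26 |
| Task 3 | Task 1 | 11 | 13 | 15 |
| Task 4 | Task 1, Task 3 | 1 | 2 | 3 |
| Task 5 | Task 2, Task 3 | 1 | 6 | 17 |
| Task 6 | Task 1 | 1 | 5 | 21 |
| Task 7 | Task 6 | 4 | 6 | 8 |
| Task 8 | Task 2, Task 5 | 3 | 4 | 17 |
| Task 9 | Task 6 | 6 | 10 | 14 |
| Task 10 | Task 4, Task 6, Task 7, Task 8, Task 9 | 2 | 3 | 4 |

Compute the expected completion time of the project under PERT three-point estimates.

41 weeks

te_Task 1 = (9 + 4·12 + 15)/6 = 72/6 = 12
te_Task 2 = (6 + 4·10 + 26)/6 = 72/6 = 12
te_Task 3 = (11 + 4·13 + 15)/6 = 78/6 = 13
te_Task 4 = (1 + 4·2 + 3)/6 = 12/6 = 2
te_Task 5 = (1 + 4·6 + 17)/6 = 42/6 = 7
te_Task 6 = (1 + 4·5 + 21)/6 = 42/6 = 7
te_Task 7 = (4 + 4·6 + 8)/6 = 36/6 = 6
te_Task 8 = (3 + 4·4 + 17)/6 = 36/6 = 6
te_Task 9 = (6 + 4·10 + 14)/6 = 60/6 = 10
te_Task 10 = (2 + 4·3 + 4)/6 = 18/6 = 3

Forward pass:
ES_Task 1 = 0; EF_Task 1 = 12
ES_Task 2 = 12; EF_Task 2 = 12+12 = 24
ES_Task 3 = 12; EF_Task 3 = 12+13 = 25
ES_Task 4 = max(EF_Task 1=12, EF_Task 3=25) = 25; EF_Task 4 = 25+2 = 27
ES_Task 5 = max(EF_Task 2=24, EF_Task 3=25) = 25; EF_Task 5 = 25+7 = 32
ES_Task 6 = 12; EF_Task 6 = 12+7 = 19
ES_Task 7 = 19; EF_Task 7 = 19+6 = 25
ES_Task 8 = max(EF_Task 2=24, EF_Task 5=32) = 32; EF_Task 8 = 32+6 = 38
ES_Task 9 = 19; EF_Task 9 = 19+10 = 29
ES_Task 10 = max(EF_Task 4=27, EF_Task 6=19, EF_Task 7=25, EF_Task 8=38, EF_Task 9=29) = 38; EF_Task 10 = 38+3 = 41
Expected project duration μ = 41 weeks. Critical path: Task 1 → Task 3 → Task 5 → Task 8 → Task 10.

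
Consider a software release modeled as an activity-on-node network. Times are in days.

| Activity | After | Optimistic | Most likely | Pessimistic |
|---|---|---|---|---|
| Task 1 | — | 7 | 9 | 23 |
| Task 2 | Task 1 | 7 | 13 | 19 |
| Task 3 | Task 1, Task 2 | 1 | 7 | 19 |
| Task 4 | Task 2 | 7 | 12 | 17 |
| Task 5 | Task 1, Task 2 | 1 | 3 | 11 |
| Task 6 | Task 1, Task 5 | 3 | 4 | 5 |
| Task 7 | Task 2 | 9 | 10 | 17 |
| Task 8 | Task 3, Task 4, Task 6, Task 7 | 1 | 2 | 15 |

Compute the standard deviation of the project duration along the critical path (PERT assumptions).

te_Task 1 = (7 + 4·9 + 23)/6 = 66/6 = 11; σ²_Task 1 = ((23−7)/6)² = 7.111
te_Task 2 = (7 + 4·13 + 19)/6 = 78/6 = 13; σ²_Task 2 = ((19−7)/6)² = 4.000
te_Task 3 = (1 + 4·7 + 19)/6 = 48/6 = 8; σ²_Task 3 = ((19−1)/6)² = 9.000
te_Task 4 = (7 + 4·12 + 17)/6 = 72/6 = 12; σ²_Task 4 = ((17−7)/6)² = 2.778
te_Task 5 = (1 + 4·3 + 11)/6 = 24/6 = 4; σ²_Task 5 = ((11−1)/6)² = 2.778
te_Task 6 = (3 + 4·4 + 5)/6 = 24/6 = 4; σ²_Task 6 = ((5−3)/6)² = 0.111
te_Task 7 = (9 + 4·10 + 17)/6 = 66/6 = 11; σ²_Task 7 = ((17−9)/6)² = 1.778
te_Task 8 = (1 + 4·2 + 15)/6 = 24/6 = 4; σ²_Task 8 = ((15−1)/6)² = 5.444

Forward pass:
ES_Task 1 = 0; EF_Task 1 = 11
ES_Task 2 = 11; EF_Task 2 = 11+13 = 24
ES_Task 3 = max(EF_Task 1=11, EF_Task 2=24) = 24; EF_Task 3 = 24+8 = 32
ES_Task 4 = 24; EF_Task 4 = 24+12 = 36
ES_Task 5 = max(EF_Task 1=11, EF_Task 2=24) = 24; EF_Task 5 = 24+4 = 28
ES_Task 6 = max(EF_Task 1=11, EF_Task 5=28) = 28; EF_Task 6 = 28+4 = 32
ES_Task 7 = 24; EF_Task 7 = 24+11 = 35
ES_Task 8 = max(EF_Task 3=32, EF_Task 4=36, EF_Task 6=32, EF_Task 7=35) = 36; EF_Task 8 = 36+4 = 40
Expected project duration μ = 40 days. Critical path: Task 1 → Task 2 → Task 4 → Task 8.

Variance along critical path = 7.111 + 4.000 + 2.778 + 5.444 = 19.333
σ = √19.333 = 4.397 days

4.40 days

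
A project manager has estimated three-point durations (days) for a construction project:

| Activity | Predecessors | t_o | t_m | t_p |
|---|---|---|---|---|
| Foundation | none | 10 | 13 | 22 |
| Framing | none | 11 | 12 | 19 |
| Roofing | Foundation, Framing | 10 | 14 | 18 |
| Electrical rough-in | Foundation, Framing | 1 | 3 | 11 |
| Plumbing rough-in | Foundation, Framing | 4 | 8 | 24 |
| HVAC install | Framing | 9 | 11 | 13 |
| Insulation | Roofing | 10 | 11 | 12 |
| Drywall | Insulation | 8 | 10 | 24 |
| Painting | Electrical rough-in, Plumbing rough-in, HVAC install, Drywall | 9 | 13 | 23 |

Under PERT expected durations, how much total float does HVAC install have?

te_Foundation = (10 + 4·13 + 22)/6 = 84/6 = 14
te_Framing = (11 + 4·12 + 19)/6 = 78/6 = 13
te_Roofing = (10 + 4·14 + 18)/6 = 84/6 = 14
te_Electrical rough-in = (1 + 4·3 + 11)/6 = 24/6 = 4
te_Plumbing rough-in = (4 + 4·8 + 24)/6 = 60/6 = 10
te_HVAC install = (9 + 4·11 + 13)/6 = 66/6 = 11
te_Insulation = (10 + 4·11 + 12)/6 = 66/6 = 11
te_Drywall = (8 + 4·10 + 24)/6 = 72/6 = 12
te_Painting = (9 + 4·13 + 23)/6 = 84/6 = 14

Forward pass:
ES_Foundation = 0; EF_Foundation = 14
ES_Framing = 0; EF_Framing = 13
ES_Roofing = max(EF_Foundation=14, EF_Framing=13) = 14; EF_Roofing = 14+14 = 28
ES_Electrical rough-in = max(EF_Foundation=14, EF_Framing=13) = 14; EF_Electrical rough-in = 14+4 = 18
ES_Plumbing rough-in = max(EF_Foundation=14, EF_Framing=13) = 14; EF_Plumbing rough-in = 14+10 = 24
ES_HVAC install = 13; EF_HVAC install = 13+11 = 24
ES_Insulation = 28; EF_Insulation = 28+11 = 39
ES_Drywall = 39; EF_Drywall = 39+12 = 51
ES_Painting = max(EF_Electrical rough-in=18, EF_Plumbing rough-in=24, EF_HVAC install=24, EF_Drywall=51) = 51; EF_Painting = 51+14 = 65
Expected project duration μ = 65 days. Critical path: Foundation → Roofing → Insulation → Drywall → Painting.

Backward pass:
LF_Painting = 65; LS_Painting = 65−14 = 51
LF_Drywall = LS_Painting = 51; LS_Drywall = 51−12 = 39
LF_Insulation = LS_Drywall = 39; LS_Insulation = 39−11 = 28
LF_HVAC install = LS_Painting = 51; LS_HVAC install = 51−11 = 40
LF_Plumbing rough-in = LS_Painting = 51; LS_Plumbing rough-in = 51−10 = 41
LF_Electrical rough-in = LS_Painting = 51; LS_Electrical rough-in = 51−4 = 47
LF_Roofing = LS_Insulation = 28; LS_Roofing = 28−14 = 14
LF_Framing = min(LS_Roofing=14, LS_Electrical rough-in=47, LS_Plumbing rough-in=41, LS_HVAC install=40) = 14; LS_Framing = 14−13 = 1
LF_Foundation = min(LS_Roofing=14, LS_Electrical rough-in=47, LS_Plumbing rough-in=41) = 14; LS_Foundation = 14−14 = 0
Slack_HVAC install = LS_HVAC install − ES_HVAC install = 40 − 13 = 27

27 days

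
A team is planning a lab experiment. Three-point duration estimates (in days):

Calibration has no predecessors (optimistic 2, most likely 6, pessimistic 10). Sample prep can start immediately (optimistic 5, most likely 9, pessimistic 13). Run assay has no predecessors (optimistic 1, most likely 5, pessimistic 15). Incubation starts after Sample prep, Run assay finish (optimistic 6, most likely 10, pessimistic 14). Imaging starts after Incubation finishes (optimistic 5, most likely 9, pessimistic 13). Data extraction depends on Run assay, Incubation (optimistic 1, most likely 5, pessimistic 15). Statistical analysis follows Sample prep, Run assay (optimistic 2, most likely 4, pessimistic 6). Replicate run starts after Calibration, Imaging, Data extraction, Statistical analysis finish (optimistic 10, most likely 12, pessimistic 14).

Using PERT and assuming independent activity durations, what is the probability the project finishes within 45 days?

0.981

te_Calibration = (2 + 4·6 + 10)/6 = 36/6 = 6; σ²_Calibration = ((10−2)/6)² = 1.778
te_Sample prep = (5 + 4·9 + 13)/6 = 54/6 = 9; σ²_Sample prep = ((13−5)/6)² = 1.778
te_Run assay = (1 + 4·5 + 15)/6 = 36/6 = 6; σ²_Run assay = ((15−1)/6)² = 5.444
te_Incubation = (6 + 4·10 + 14)/6 = 60/6 = 10; σ²_Incubation = ((14−6)/6)² = 1.778
te_Imaging = (5 + 4·9 + 13)/6 = 54/6 = 9; σ²_Imaging = ((13−5)/6)² = 1.778
te_Data extraction = (1 + 4·5 + 15)/6 = 36/6 = 6; σ²_Data extraction = ((15−1)/6)² = 5.444
te_Statistical analysis = (2 + 4·4 + 6)/6 = 24/6 = 4; σ²_Statistical analysis = ((6−2)/6)² = 0.444
te_Replicate run = (10 + 4·12 + 14)/6 = 72/6 = 12; σ²_Replicate run = ((14−10)/6)² = 0.444

Forward pass:
ES_Calibration = 0; EF_Calibration = 6
ES_Sample prep = 0; EF_Sample prep = 9
ES_Run assay = 0; EF_Run assay = 6
ES_Incubation = max(EF_Sample prep=9, EF_Run assay=6) = 9; EF_Incubation = 9+10 = 19
ES_Imaging = 19; EF_Imaging = 19+9 = 28
ES_Data extraction = max(EF_Run assay=6, EF_Incubation=19) = 19; EF_Data extraction = 19+6 = 25
ES_Statistical analysis = max(EF_Sample prep=9, EF_Run assay=6) = 9; EF_Statistical analysis = 9+4 = 13
ES_Replicate run = max(EF_Calibration=6, EF_Imaging=28, EF_Data extraction=25, EF_Statistical analysis=13) = 28; EF_Replicate run = 28+12 = 40
Expected project duration μ = 40 days. Critical path: Sample prep → Incubation → Imaging → Replicate run.

Variance along critical path = 1.778 + 1.778 + 1.778 + 0.444 = 5.778; σ = √5.778 = 2.404 days.
Z = (45 − 40) / 2.404 = 2.080
P(T ≤ 45) = Φ(2.080) ≈ 0.981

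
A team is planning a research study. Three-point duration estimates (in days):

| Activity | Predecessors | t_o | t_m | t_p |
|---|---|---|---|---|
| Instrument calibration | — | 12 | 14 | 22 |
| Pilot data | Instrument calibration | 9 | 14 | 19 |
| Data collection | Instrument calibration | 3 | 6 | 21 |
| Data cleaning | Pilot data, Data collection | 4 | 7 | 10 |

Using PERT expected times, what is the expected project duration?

te_Instrument calibration = (12 + 4·14 + 22)/6 = 90/6 = 15
te_Pilot data = (9 + 4·14 + 19)/6 = 84/6 = 14
te_Data collection = (3 + 4·6 + 21)/6 = 48/6 = 8
te_Data cleaning = (4 + 4·7 + 10)/6 = 42/6 = 7

Forward pass:
ES_Instrument calibration = 0; EF_Instrument calibration = 15
ES_Pilot data = 15; EF_Pilot data = 15+14 = 29
ES_Data collection = 15; EF_Data collection = 15+8 = 23
ES_Data cleaning = max(EF_Pilot data=29, EF_Data collection=23) = 29; EF_Data cleaning = 29+7 = 36
Expected project duration μ = 36 days. Critical path: Instrument calibration → Pilot data → Data cleaning.

36 days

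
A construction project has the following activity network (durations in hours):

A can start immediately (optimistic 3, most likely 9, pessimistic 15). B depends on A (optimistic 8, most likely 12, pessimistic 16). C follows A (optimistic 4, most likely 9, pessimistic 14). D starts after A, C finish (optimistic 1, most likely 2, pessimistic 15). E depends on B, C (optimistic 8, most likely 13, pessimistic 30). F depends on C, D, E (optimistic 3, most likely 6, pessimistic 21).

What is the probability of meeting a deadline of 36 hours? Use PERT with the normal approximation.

0.066

te_A = (3 + 4·9 + 15)/6 = 54/6 = 9; σ²_A = ((15−3)/6)² = 4.000
te_B = (8 + 4·12 + 16)/6 = 72/6 = 12; σ²_B = ((16−8)/6)² = 1.778
te_C = (4 + 4·9 + 14)/6 = 54/6 = 9; σ²_C = ((14−4)/6)² = 2.778
te_D = (1 + 4·2 + 15)/6 = 24/6 = 4; σ²_D = ((15−1)/6)² = 5.444
te_E = (8 + 4·13 + 30)/6 = 90/6 = 15; σ²_E = ((30−8)/6)² = 13.444
te_F = (3 + 4·6 + 21)/6 = 48/6 = 8; σ²_F = ((21−3)/6)² = 9.000

Forward pass:
ES_A = 0; EF_A = 9
ES_B = 9; EF_B = 9+12 = 21
ES_C = 9; EF_C = 9+9 = 18
ES_D = max(EF_A=9, EF_C=18) = 18; EF_D = 18+4 = 22
ES_E = max(EF_B=21, EF_C=18) = 21; EF_E = 21+15 = 36
ES_F = max(EF_C=18, EF_D=22, EF_E=36) = 36; EF_F = 36+8 = 44
Expected project duration μ = 44 hours. Critical path: A → B → E → F.

Variance along critical path = 4.000 + 1.778 + 13.444 + 9.000 = 28.222; σ = √28.222 = 5.312 hours.
Z = (36 − 44) / 5.312 = -1.506
P(T ≤ 36) = Φ(-1.506) ≈ 0.066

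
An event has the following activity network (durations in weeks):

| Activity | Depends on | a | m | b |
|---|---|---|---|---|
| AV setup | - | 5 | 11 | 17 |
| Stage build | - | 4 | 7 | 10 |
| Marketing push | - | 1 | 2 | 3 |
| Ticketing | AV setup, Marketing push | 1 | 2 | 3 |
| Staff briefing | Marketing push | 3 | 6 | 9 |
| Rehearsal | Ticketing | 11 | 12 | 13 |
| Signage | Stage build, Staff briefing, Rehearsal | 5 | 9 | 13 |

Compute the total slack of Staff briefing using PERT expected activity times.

17 weeks

te_AV setup = (5 + 4·11 + 17)/6 = 66/6 = 11
te_Stage build = (4 + 4·7 + 10)/6 = 42/6 = 7
te_Marketing push = (1 + 4·2 + 3)/6 = 12/6 = 2
te_Ticketing = (1 + 4·2 + 3)/6 = 12/6 = 2
te_Staff briefing = (3 + 4·6 + 9)/6 = 36/6 = 6
te_Rehearsal = (11 + 4·12 + 13)/6 = 72/6 = 12
te_Signage = (5 + 4·9 + 13)/6 = 54/6 = 9

Forward pass:
ES_AV setup = 0; EF_AV setup = 11
ES_Stage build = 0; EF_Stage build = 7
ES_Marketing push = 0; EF_Marketing push = 2
ES_Ticketing = max(EF_AV setup=11, EF_Marketing push=2) = 11; EF_Ticketing = 11+2 = 13
ES_Staff briefing = 2; EF_Staff briefing = 2+6 = 8
ES_Rehearsal = 13; EF_Rehearsal = 13+12 = 25
ES_Signage = max(EF_Stage build=7, EF_Staff briefing=8, EF_Rehearsal=25) = 25; EF_Signage = 25+9 = 34
Expected project duration μ = 34 weeks. Critical path: AV setup → Ticketing → Rehearsal → Signage.

Backward pass:
LF_Signage = 34; LS_Signage = 34−9 = 25
LF_Rehearsal = LS_Signage = 25; LS_Rehearsal = 25−12 = 13
LF_Staff briefing = LS_Signage = 25; LS_Staff briefing = 25−6 = 19
LF_Ticketing = LS_Rehearsal = 13; LS_Ticketing = 13−2 = 11
LF_Marketing push = min(LS_Ticketing=11, LS_Staff briefing=19) = 11; LS_Marketing push = 11−2 = 9
LF_Stage build = LS_Signage = 25; LS_Stage build = 25−7 = 18
LF_AV setup = LS_Ticketing = 11; LS_AV setup = 11−11 = 0
Slack_Staff briefing = LS_Staff briefing − ES_Staff briefing = 19 − 2 = 17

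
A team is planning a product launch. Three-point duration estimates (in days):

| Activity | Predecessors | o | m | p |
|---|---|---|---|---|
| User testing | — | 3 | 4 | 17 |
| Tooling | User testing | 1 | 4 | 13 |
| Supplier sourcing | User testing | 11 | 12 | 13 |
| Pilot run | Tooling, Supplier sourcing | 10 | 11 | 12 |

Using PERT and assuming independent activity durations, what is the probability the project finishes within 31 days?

te_User testing = (3 + 4·4 + 17)/6 = 36/6 = 6; σ²_User testing = ((17−3)/6)² = 5.444
te_Tooling = (1 + 4·4 + 13)/6 = 30/6 = 5; σ²_Tooling = ((13−1)/6)² = 4.000
te_Supplier sourcing = (11 + 4·12 + 13)/6 = 72/6 = 12; σ²_Supplier sourcing = ((13−11)/6)² = 0.111
te_Pilot run = (10 + 4·11 + 12)/6 = 66/6 = 11; σ²_Pilot run = ((12−10)/6)² = 0.111

Forward pass:
ES_User testing = 0; EF_User testing = 6
ES_Tooling = 6; EF_Tooling = 6+5 = 11
ES_Supplier sourcing = 6; EF_Supplier sourcing = 6+12 = 18
ES_Pilot run = max(EF_Tooling=11, EF_Supplier sourcing=18) = 18; EF_Pilot run = 18+11 = 29
Expected project duration μ = 29 days. Critical path: User testing → Supplier sourcing → Pilot run.

Variance along critical path = 5.444 + 0.111 + 0.111 = 5.667; σ = √5.667 = 2.380 days.
Z = (31 − 29) / 2.380 = 0.840
P(T ≤ 31) = Φ(0.840) ≈ 0.800

0.800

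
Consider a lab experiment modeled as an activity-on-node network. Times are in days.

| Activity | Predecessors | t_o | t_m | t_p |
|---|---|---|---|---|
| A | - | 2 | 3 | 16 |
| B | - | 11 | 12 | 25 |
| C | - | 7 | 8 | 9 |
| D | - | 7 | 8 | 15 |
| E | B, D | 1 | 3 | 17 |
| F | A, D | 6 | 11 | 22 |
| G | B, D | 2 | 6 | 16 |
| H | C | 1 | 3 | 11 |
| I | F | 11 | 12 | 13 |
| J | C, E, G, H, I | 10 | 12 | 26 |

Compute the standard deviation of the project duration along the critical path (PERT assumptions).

4.01 days

te_A = (2 + 4·3 + 16)/6 = 30/6 = 5; σ²_A = ((16−2)/6)² = 5.444
te_B = (11 + 4·12 + 25)/6 = 84/6 = 14; σ²_B = ((25−11)/6)² = 5.444
te_C = (7 + 4·8 + 9)/6 = 48/6 = 8; σ²_C = ((9−7)/6)² = 0.111
te_D = (7 + 4·8 + 15)/6 = 54/6 = 9; σ²_D = ((15−7)/6)² = 1.778
te_E = (1 + 4·3 + 17)/6 = 30/6 = 5; σ²_E = ((17−1)/6)² = 7.111
te_F = (6 + 4·11 + 22)/6 = 72/6 = 12; σ²_F = ((22−6)/6)² = 7.111
te_G = (2 + 4·6 + 16)/6 = 42/6 = 7; σ²_G = ((16−2)/6)² = 5.444
te_H = (1 + 4·3 + 11)/6 = 24/6 = 4; σ²_H = ((11−1)/6)² = 2.778
te_I = (11 + 4·12 + 13)/6 = 72/6 = 12; σ²_I = ((13−11)/6)² = 0.111
te_J = (10 + 4·12 + 26)/6 = 84/6 = 14; σ²_J = ((26−10)/6)² = 7.111

Forward pass:
ES_A = 0; EF_A = 5
ES_B = 0; EF_B = 14
ES_C = 0; EF_C = 8
ES_D = 0; EF_D = 9
ES_E = max(EF_B=14, EF_D=9) = 14; EF_E = 14+5 = 19
ES_F = max(EF_A=5, EF_D=9) = 9; EF_F = 9+12 = 21
ES_G = max(EF_B=14, EF_D=9) = 14; EF_G = 14+7 = 21
ES_H = 8; EF_H = 8+4 = 12
ES_I = 21; EF_I = 21+12 = 33
ES_J = max(EF_C=8, EF_E=19, EF_G=21, EF_H=12, EF_I=33) = 33; EF_J = 33+14 = 47
Expected project duration μ = 47 days. Critical path: D → F → I → J.

Variance along critical path = 1.778 + 7.111 + 0.111 + 7.111 = 16.111
σ = √16.111 = 4.014 days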